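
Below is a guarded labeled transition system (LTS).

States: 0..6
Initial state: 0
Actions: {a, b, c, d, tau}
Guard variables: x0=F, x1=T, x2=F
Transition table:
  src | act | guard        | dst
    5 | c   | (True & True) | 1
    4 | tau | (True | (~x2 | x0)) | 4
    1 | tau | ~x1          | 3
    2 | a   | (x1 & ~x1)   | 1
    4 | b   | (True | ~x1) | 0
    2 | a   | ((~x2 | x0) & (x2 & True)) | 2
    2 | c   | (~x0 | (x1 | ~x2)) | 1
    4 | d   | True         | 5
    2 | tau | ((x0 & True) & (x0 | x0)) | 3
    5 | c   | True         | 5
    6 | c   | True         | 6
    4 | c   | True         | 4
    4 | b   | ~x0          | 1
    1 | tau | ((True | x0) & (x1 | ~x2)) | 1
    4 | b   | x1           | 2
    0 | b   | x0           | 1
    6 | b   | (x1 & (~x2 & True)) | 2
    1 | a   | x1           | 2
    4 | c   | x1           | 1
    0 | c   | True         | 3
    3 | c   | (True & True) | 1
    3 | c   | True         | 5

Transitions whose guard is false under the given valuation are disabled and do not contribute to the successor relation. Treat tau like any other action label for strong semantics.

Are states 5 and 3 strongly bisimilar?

Answer: BISIMILAR

Analysis:
Refine partition for ~:
  π0 = {{0,1,2,3,4,5,6}}
  π1 = {{0,2,3,5},{1},{4},{6}}
  π2 = {{0},{1},{2},{3,5},{4},{6}}
6 equivalence class(es) (converged in 3)
5∈{3,5}, 3∈{3,5}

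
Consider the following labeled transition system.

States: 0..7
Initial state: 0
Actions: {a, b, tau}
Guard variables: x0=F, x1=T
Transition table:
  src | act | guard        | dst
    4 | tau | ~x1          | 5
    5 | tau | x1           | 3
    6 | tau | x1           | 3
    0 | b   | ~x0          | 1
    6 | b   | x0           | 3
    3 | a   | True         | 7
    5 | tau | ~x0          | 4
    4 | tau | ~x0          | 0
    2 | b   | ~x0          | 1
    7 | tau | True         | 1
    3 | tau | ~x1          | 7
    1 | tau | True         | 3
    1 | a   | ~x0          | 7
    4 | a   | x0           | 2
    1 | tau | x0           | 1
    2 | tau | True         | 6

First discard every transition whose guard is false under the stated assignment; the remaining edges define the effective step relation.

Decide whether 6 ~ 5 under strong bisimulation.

Refine partition for ~:
  P[0] = {{0,1,2,3,4,5,6,7}}
  P[1] = {{0},{1},{2},{3},{4,5,6,7}}
  P[2] = {{0},{1},{2},{3},{4},{5},{6},{7}}
8 equivalence class(es) (converged in 3)
[6]={6}  [5]={5}

Answer: NOT BISIMILAR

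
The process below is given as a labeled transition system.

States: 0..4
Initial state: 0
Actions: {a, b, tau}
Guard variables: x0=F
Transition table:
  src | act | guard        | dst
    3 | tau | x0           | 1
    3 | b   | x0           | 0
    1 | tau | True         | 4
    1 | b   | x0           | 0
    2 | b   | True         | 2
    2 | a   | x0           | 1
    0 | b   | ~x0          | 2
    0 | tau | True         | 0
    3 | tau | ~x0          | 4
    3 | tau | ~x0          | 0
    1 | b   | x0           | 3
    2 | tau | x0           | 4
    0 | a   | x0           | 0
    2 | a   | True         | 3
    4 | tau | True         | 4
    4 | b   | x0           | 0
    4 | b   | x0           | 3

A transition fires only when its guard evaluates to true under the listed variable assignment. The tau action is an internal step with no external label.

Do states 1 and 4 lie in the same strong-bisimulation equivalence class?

Compute ~ classes (split until stable):
  π0 = {{0,1,2,3,4}}
  π1 = {{0},{1,3,4},{2}}
  π2 = {{0},{1,4},{2},{3}}
stable after 3 split(s): 4 block(s)
class of 1: {1,4}; class of 4: {1,4}

Answer: BISIMILAR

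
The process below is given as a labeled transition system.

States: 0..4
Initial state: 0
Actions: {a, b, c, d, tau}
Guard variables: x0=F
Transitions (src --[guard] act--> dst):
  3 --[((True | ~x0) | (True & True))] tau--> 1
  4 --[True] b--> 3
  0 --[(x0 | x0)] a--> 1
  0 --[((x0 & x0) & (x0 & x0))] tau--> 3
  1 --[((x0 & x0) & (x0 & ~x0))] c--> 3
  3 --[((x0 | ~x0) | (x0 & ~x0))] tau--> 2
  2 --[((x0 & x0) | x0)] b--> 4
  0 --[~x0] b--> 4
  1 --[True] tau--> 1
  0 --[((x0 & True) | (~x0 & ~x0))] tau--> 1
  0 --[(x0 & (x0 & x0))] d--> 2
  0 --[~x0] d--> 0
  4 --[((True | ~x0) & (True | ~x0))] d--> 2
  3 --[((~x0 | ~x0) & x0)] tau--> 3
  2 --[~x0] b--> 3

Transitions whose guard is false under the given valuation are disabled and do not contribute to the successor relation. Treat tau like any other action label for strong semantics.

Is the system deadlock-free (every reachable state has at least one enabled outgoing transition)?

Reach set: {0,1,2,3,4}
  0: b→4  d→0  tau→1  [deg 3]
  1: tau→1  [deg 1]
  2: b→3  [deg 1]
  3: tau→1  tau→2  [deg 2]
  4: b→3  d→2  [deg 2]

Answer: DEADLOCK-FREE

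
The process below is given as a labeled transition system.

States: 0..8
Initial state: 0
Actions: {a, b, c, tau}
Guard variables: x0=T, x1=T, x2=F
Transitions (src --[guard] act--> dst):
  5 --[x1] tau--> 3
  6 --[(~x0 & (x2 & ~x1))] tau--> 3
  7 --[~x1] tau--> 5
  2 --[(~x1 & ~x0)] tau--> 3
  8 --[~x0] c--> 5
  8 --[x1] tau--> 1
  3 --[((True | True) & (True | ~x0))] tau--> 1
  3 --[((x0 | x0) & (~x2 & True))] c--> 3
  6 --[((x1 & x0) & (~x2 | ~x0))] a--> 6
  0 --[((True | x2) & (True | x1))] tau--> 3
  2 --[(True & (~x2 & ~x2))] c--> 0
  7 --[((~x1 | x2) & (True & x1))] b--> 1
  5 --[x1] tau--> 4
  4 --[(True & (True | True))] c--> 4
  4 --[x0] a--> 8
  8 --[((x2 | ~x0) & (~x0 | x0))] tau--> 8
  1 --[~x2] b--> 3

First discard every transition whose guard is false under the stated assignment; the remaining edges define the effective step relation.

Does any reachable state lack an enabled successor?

Answer: DEADLOCK-FREE

Analysis:
R = {0,1,3}
  0: tau→3  [1 exit(s)]
  1: b→3  [1 exit(s)]
  3: c→3  tau→1  [2 exit(s)]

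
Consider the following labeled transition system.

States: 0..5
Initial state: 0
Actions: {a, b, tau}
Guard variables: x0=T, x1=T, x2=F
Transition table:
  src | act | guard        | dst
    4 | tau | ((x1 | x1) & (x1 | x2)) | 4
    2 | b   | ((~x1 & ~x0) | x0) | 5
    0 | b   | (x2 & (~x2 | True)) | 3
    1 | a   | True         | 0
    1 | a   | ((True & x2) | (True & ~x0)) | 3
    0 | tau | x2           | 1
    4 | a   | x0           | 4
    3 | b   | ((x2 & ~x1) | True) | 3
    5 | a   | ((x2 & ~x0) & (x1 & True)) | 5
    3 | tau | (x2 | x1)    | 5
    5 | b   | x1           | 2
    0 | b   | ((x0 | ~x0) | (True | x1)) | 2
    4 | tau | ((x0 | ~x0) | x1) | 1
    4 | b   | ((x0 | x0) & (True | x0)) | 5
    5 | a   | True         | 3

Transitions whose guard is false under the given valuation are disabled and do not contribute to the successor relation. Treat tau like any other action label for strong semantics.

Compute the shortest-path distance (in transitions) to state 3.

Layered search for 3:
  L0 = {0}
  L1 = {2}
  L2 = {5}
  L3 = {3}
depth(3)=3, e.g. b·b·a

Answer: 3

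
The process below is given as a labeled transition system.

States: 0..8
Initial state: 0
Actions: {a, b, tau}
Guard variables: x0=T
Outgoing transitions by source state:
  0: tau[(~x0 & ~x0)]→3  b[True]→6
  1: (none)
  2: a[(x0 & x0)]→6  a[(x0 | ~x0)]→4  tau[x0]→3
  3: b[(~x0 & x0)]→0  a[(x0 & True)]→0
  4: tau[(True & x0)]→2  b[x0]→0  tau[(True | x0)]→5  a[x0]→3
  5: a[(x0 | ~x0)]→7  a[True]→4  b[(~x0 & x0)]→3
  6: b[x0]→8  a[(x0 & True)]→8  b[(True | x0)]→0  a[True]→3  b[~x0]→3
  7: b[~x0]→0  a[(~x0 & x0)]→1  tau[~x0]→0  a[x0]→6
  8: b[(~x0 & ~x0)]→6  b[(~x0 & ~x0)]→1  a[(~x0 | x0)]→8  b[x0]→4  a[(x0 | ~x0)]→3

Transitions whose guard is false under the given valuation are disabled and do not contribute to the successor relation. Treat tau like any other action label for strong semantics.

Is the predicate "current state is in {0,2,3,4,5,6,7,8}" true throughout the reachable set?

Safe = {0,2,3,4,5,6,7,8}
Reach set: {0,2,3,4,5,6,7,8}
  0: safe
  2: safe
  3: safe
  4: safe
  5: safe
  6: safe
  7: safe
  8: safe

Answer: INVARIANT HOLDS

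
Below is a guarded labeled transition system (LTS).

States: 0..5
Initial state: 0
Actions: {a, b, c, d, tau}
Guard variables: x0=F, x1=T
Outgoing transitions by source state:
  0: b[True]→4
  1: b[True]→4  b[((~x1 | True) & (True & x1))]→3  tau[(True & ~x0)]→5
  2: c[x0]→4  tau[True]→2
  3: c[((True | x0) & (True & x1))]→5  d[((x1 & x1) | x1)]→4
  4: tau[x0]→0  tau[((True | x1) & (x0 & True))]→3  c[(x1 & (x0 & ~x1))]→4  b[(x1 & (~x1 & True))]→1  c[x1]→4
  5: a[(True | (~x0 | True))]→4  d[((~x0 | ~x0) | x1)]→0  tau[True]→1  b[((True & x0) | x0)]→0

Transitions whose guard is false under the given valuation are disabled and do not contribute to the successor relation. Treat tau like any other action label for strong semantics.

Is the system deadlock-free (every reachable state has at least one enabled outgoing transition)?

R = {0,4}
  0: b→4  [1 exit(s)]
  4: c→4  [1 exit(s)]

Answer: DEADLOCK-FREE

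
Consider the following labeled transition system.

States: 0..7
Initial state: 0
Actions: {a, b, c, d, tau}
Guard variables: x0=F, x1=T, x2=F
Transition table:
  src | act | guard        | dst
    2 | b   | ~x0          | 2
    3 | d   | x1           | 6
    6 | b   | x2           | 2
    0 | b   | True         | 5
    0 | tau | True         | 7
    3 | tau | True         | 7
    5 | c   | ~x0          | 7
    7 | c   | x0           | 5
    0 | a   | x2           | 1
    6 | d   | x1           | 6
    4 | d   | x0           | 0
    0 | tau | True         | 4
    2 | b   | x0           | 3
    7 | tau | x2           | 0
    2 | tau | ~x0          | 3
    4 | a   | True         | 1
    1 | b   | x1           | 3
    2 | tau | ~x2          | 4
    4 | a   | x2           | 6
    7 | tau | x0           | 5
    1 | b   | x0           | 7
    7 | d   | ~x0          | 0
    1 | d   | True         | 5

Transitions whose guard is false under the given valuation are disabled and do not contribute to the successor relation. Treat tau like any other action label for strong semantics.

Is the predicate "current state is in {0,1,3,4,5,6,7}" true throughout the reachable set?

Allowed set {0,1,3,4,5,6,7}
Reach set: {0,1,3,4,5,6,7}
  0: ok
  1: ok
  3: ok
  4: ok
  5: ok
  6: ok
  7: ok

Answer: INVARIANT HOLDS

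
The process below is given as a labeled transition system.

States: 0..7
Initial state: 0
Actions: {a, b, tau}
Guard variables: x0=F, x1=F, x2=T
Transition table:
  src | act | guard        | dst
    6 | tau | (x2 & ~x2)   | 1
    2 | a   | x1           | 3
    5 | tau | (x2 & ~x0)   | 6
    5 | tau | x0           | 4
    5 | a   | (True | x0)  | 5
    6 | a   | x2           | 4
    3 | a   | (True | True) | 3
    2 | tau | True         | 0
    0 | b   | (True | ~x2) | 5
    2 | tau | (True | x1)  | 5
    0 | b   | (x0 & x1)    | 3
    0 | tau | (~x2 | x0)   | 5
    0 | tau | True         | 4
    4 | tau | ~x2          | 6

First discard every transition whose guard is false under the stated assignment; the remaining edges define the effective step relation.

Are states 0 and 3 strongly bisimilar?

Bisimulation quotient by refinement:
  π0 = {{0,1,2,3,4,5,6,7}}
  π1 = {{0},{1,4,7},{2},{3,6},{5}}
  π2 = {{0},{1,4,7},{2},{3},{5},{6}}
6 equivalence class(es) (converged in 3)
class of 0: {0}; class of 3: {3}

Answer: NOT BISIMILAR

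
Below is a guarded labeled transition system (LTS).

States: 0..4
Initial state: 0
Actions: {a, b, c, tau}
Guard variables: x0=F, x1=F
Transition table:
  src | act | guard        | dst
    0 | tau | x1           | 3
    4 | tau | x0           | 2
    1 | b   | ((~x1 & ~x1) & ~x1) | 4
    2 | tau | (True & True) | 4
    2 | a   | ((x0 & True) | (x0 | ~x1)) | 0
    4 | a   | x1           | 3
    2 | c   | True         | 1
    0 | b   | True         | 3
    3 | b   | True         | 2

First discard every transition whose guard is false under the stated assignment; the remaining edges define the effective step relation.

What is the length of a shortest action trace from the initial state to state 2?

Answer: 2

Analysis:
Layered search for 2:
  depth 0: {0}
  depth 1: {3}
  depth 2: {2}
2 enters at depth 2; path b·b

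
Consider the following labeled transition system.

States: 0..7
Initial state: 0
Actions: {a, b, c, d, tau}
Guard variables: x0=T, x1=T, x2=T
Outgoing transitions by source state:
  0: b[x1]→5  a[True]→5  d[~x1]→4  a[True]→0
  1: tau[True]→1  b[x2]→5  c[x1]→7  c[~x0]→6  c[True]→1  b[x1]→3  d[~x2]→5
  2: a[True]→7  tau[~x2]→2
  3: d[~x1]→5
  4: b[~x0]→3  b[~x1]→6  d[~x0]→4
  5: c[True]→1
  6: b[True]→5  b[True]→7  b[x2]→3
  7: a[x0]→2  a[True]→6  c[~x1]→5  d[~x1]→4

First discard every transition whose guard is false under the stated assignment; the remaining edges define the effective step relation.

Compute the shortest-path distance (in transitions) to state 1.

Answer: 2

Analysis:
Breadth-first toward 1:
  L0 = {0}
  L1 = {5}
  L2 = {1}
1 enters at depth 2; path a·c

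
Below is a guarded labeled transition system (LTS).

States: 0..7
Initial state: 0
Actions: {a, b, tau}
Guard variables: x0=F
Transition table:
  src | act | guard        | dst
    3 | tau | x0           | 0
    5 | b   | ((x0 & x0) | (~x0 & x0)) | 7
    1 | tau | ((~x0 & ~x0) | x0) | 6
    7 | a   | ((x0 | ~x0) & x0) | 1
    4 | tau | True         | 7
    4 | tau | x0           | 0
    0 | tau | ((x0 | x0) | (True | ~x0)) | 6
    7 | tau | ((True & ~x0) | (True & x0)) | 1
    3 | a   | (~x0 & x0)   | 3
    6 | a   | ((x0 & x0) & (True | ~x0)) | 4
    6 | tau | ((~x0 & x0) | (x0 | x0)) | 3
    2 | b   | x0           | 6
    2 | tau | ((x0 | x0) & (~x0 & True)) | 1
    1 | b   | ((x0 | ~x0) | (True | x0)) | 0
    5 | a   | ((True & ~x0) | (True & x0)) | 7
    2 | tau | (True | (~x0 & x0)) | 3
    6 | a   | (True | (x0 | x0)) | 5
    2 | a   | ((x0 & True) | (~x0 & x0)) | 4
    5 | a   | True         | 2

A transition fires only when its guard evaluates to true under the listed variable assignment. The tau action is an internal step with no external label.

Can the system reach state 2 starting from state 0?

Answer: REACHABLE

Working:
After dropping false guards: 9 live edges.
L0 = {0}
L1 = {6}  now seen {0,6}
L2 = {5}  now seen {0,5,6}
L3 = {2,7}  now seen {0,2,5,6,7}
L4 = {1,3}  now seen {0,1,2,3,5,6,7}
Reach set: {0,1,2,3,5,6,7}
trace reaching 2: tau·a·a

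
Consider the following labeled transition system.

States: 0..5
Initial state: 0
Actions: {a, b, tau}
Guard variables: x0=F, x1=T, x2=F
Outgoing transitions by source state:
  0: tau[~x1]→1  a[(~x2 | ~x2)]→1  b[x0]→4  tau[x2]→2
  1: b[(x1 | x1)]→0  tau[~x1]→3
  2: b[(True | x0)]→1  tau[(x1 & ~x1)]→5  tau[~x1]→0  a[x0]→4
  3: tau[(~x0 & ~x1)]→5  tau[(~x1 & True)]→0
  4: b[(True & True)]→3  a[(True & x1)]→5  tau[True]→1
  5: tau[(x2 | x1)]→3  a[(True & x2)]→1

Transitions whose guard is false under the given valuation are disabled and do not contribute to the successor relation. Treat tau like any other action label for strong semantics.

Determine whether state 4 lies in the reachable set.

After dropping false guards: 7 live edges.
L0 = {0}
L1 = {1}  total {0,1}
Reach set: {0,1}

Answer: UNREACHABLE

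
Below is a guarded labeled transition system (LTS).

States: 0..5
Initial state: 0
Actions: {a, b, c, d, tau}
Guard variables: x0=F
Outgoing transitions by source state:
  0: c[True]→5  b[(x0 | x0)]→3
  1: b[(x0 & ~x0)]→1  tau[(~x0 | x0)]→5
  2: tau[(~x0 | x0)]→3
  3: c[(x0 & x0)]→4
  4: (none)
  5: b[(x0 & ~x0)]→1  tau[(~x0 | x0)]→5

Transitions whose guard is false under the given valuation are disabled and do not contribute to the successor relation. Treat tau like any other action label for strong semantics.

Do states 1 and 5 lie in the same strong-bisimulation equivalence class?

Compute ~ classes (split until stable):
  P[0] = {{0,1,2,3,4,5}}
  P[1] = {{0},{1,2,5},{3,4}}
  P[2] = {{0},{1,5},{2},{3,4}}
stable after 3 split(s): 4 block(s)
1∈{1,5}, 5∈{1,5}

Answer: BISIMILAR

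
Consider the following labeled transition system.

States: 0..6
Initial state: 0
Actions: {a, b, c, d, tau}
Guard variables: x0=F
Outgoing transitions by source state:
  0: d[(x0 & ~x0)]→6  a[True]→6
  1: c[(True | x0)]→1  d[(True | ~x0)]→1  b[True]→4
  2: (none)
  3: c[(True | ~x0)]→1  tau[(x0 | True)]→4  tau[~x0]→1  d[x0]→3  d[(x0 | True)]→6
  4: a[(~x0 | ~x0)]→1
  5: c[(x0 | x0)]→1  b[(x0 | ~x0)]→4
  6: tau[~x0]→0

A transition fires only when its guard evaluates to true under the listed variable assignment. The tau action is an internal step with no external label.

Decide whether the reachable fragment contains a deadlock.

Reachable = {0,6}
  0: a→6  [1 exit(s)]
  6: tau→0  [1 exit(s)]

Answer: DEADLOCK-FREE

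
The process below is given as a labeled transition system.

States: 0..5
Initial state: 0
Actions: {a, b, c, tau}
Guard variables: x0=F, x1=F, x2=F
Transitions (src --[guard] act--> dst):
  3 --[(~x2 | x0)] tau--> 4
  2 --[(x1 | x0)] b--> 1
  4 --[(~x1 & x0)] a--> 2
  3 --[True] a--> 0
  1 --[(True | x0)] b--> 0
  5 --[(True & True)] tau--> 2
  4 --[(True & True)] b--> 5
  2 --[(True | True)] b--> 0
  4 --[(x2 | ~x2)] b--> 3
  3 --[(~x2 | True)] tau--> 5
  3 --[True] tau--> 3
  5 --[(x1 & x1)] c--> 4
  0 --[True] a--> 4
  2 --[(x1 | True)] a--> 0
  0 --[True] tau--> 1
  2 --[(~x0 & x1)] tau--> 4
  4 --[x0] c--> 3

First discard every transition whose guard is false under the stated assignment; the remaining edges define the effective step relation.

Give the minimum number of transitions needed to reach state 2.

Breadth-first toward 2:
  Layer 0: {0}
  Layer 1: {1,4}
  Layer 2: {3,5}
  Layer 3: {2}
first hit 2 at d=3 via a·b·tau

Answer: 3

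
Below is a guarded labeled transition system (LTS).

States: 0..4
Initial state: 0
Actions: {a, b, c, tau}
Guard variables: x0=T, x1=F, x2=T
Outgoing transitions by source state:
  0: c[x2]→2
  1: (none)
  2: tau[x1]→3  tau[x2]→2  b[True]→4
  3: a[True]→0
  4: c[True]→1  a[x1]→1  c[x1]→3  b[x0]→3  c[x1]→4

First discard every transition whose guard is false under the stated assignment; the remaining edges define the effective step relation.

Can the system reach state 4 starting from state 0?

After dropping false guards: 6 live edges.
Layer 0: {0}
Layer 1: {2}  now seen {0,2}
Layer 2: {4}  now seen {0,2,4}
Layer 3: {1,3}  now seen {0,1,2,3,4}
Reachable = {0,1,2,3,4}
Path to 4: c·b

Answer: REACHABLE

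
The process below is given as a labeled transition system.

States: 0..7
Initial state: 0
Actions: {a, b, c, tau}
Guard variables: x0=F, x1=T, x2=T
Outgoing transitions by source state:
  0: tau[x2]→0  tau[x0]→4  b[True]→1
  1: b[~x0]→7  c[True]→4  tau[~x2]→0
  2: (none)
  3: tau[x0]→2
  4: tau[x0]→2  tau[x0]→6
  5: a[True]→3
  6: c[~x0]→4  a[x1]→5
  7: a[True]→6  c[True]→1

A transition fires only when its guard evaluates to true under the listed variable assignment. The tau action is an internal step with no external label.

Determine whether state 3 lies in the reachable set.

Guard filter leaves 9 enabled edge(s).
depth 0: {0}
depth 1: {1}  cumulative {0,1}
depth 2: {4,7}  cumulative {0,1,4,7}
depth 3: {6}  cumulative {0,1,4,6,7}
depth 4: {5}  cumulative {0,1,4,5,6,7}
depth 5: {3}  cumulative {0,1,3,4,5,6,7}
R = {0,1,3,4,5,6,7}
trace reaching 3: b·b·a·a·a

Answer: REACHABLE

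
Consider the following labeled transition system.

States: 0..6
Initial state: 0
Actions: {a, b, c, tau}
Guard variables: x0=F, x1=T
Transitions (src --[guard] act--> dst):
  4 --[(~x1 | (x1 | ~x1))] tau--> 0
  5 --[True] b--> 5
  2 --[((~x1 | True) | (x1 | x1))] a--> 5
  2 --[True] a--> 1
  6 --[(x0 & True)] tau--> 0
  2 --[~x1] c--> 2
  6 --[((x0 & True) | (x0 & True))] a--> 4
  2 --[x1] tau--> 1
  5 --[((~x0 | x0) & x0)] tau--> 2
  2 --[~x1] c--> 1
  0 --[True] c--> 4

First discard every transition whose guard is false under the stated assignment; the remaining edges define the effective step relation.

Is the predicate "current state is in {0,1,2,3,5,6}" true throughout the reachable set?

Answer: INVARIANT VIOLATED at state 4

Trace:
Safe = {0,1,2,3,5,6}
R = {0,4}
  0: safe
  4: outside
witness against invariant: c → 4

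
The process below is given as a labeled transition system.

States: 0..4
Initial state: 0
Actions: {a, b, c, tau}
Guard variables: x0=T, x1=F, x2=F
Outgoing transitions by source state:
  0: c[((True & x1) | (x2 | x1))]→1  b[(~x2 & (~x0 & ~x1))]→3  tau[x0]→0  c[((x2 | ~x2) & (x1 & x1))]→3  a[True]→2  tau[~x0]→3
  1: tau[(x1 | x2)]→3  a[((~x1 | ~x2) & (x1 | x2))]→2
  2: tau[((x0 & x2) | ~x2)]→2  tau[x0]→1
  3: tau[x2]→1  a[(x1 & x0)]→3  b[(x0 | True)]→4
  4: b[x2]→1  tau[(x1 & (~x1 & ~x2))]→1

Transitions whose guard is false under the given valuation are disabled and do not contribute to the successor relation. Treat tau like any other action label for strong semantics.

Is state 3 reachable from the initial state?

Answer: UNREACHABLE

Trace:
Guard filter leaves 5 enabled edge(s).
L0 = {0}
L1 = {2}  now seen {0,2}
L2 = {1}  now seen {0,1,2}
R = {0,1,2}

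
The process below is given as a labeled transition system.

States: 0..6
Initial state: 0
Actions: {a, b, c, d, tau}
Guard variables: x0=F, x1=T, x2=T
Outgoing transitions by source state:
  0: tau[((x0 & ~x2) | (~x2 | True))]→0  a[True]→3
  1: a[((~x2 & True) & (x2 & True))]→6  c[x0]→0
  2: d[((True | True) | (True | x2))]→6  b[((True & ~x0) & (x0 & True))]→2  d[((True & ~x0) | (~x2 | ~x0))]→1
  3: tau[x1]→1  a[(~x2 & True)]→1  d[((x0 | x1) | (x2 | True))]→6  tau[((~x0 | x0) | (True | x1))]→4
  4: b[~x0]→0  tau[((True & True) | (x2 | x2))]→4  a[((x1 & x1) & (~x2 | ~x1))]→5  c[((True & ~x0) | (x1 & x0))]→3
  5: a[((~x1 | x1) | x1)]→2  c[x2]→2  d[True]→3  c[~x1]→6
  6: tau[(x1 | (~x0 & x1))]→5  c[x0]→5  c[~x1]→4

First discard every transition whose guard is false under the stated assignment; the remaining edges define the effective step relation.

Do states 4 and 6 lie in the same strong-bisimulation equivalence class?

Answer: NOT BISIMILAR

Working:
Bisimulation quotient by refinement:
  π0 = {{0,1,2,3,4,5,6}}
  π1 = {{0},{1},{2},{3},{4},{5},{6}}
7 equivalence class(es) (converged in 2)
[4]={4}  [6]={6}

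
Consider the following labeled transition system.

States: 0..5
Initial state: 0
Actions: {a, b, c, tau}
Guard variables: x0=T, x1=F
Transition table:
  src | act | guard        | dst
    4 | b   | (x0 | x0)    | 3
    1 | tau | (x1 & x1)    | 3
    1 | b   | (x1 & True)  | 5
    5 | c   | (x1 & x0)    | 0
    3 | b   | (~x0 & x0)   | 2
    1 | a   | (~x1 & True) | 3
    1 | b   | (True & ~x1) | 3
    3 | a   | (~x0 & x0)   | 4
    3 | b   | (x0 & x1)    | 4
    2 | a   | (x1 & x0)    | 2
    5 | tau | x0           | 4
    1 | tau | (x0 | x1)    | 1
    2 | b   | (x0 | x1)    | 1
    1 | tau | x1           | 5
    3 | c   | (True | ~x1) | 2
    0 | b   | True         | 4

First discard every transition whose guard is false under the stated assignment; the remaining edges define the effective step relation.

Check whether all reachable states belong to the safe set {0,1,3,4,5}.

Safe = {0,1,3,4,5}
Reach set: {0,1,2,3,4}
  0: ok
  1: ok
  2: ✗ unsafe
  3: ok
  4: ok
reach 2 via b·b·c — violates

Answer: INVARIANT VIOLATED at state 2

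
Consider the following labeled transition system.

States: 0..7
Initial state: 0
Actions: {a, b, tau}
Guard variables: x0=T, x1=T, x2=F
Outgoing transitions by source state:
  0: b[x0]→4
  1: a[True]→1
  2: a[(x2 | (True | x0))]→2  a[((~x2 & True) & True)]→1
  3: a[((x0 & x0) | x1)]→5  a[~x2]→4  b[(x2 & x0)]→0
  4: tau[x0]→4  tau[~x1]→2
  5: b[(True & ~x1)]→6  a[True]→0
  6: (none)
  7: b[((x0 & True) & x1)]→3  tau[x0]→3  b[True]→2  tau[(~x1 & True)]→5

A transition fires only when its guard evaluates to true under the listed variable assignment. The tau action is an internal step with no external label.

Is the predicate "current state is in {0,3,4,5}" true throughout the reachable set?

Inv-set: {0,3,4,5}
Reachable = {0,4}
  0: safe
  4: safe

Answer: INVARIANT HOLDS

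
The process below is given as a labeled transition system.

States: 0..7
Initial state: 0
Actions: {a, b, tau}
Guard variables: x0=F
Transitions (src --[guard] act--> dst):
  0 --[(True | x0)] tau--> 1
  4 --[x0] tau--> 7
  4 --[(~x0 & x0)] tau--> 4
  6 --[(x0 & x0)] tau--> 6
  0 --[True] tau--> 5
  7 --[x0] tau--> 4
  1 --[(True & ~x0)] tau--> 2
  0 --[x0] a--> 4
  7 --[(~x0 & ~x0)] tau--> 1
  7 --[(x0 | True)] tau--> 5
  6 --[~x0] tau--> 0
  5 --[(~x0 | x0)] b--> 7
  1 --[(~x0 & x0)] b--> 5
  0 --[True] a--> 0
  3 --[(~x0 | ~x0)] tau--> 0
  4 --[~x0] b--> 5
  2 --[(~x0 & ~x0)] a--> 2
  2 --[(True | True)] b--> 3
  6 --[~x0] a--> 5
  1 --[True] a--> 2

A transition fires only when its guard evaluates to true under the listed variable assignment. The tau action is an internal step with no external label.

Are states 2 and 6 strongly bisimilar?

Refine partition for ~:
  round 0: {{0,1,2,3,4,5,6,7}}
  round 1: {{0,1,6},{2},{3,7},{4,5}}
  round 2: {{0},{1},{2},{3},{4},{5},{6},{7}}
8 equivalence class(es) (converged in 3)
class of 2: {2}; class of 6: {6}

Answer: NOT BISIMILAR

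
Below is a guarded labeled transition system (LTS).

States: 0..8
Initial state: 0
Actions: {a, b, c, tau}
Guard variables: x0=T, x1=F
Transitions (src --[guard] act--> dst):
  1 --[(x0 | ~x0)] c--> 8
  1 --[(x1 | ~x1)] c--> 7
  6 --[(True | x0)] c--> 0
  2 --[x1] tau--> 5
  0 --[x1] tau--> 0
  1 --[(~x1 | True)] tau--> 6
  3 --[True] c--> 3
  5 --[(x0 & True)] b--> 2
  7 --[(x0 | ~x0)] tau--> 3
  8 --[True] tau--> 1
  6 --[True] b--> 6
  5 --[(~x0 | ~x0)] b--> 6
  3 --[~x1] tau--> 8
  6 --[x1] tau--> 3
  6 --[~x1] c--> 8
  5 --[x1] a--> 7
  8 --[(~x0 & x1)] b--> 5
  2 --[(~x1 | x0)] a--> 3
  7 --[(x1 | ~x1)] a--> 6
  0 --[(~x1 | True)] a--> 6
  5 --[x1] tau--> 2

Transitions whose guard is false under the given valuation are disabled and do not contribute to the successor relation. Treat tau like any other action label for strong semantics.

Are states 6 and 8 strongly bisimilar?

Answer: NOT BISIMILAR

Working:
Compute ~ classes (split until stable):
  round 0: {{0,1,2,3,4,5,6,7,8}}
  round 1: {{0,2},{1,3},{4},{5},{6},{7},{8}}
  round 2: {{0},{1},{2},{3},{4},{5},{6},{7},{8}}
Fixed point at round 3; 9 class(es).
[6]={6}  [8]={8}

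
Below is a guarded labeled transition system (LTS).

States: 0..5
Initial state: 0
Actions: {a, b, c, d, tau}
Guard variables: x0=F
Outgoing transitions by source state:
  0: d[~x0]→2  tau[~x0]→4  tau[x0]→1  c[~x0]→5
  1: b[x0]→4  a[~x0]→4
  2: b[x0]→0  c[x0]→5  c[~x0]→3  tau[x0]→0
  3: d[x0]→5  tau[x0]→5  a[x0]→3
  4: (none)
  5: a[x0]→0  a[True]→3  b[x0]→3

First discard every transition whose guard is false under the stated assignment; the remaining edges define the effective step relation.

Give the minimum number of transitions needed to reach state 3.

Layered search for 3:
  depth 0: {0}
  depth 1: {2,4,5}
  depth 2: {3}
3 enters at depth 2; path c·a

Answer: 2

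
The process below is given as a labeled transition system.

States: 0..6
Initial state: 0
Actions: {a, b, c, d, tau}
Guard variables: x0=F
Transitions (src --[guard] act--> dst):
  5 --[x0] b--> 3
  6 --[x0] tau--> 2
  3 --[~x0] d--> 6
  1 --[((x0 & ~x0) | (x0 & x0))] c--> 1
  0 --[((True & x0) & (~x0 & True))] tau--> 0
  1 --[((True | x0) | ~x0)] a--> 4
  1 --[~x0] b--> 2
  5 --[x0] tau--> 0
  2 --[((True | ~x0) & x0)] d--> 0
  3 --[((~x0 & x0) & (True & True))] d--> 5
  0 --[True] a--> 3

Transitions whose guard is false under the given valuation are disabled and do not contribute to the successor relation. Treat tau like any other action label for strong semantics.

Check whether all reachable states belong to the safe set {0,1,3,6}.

Inv-set: {0,1,3,6}
R = {0,3,6}
  0: ✓
  3: ✓
  6: ✓

Answer: INVARIANT HOLDS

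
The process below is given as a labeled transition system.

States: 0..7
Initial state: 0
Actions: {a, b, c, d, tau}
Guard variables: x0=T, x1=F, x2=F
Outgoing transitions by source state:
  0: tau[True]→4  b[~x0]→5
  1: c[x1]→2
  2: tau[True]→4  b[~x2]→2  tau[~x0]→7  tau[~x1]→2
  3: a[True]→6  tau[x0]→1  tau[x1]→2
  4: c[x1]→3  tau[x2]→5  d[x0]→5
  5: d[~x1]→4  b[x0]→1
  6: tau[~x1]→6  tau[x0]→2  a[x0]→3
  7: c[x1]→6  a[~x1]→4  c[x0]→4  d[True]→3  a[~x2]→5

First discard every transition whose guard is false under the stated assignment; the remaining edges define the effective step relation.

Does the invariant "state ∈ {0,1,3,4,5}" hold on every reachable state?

Allowed set {0,1,3,4,5}
R = {0,1,4,5}
  0: ✓
  1: ✓
  4: ✓
  5: ✓

Answer: INVARIANT HOLDS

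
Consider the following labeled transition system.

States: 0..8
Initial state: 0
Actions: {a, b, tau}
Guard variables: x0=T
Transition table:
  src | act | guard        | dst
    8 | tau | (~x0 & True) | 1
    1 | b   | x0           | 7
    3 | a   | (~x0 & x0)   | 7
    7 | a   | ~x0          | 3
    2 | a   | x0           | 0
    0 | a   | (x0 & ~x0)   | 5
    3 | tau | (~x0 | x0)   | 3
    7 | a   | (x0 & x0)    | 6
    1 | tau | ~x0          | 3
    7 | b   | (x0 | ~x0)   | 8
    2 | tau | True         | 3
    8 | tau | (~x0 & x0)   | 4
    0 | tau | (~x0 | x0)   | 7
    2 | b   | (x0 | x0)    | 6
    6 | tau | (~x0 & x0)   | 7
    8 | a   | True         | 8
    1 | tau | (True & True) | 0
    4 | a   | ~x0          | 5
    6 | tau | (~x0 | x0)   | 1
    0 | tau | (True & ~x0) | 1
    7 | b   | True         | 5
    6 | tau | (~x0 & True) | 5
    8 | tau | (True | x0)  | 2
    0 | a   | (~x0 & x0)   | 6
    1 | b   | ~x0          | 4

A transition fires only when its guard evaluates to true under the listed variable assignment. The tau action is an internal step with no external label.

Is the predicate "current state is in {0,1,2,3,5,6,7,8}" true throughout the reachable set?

Answer: INVARIANT HOLDS

Working:
Allowed set {0,1,2,3,5,6,7,8}
Reachable = {0,1,2,3,5,6,7,8}
  0: ok
  1: ok
  2: ok
  3: ok
  5: ok
  6: ok
  7: ok
  8: ok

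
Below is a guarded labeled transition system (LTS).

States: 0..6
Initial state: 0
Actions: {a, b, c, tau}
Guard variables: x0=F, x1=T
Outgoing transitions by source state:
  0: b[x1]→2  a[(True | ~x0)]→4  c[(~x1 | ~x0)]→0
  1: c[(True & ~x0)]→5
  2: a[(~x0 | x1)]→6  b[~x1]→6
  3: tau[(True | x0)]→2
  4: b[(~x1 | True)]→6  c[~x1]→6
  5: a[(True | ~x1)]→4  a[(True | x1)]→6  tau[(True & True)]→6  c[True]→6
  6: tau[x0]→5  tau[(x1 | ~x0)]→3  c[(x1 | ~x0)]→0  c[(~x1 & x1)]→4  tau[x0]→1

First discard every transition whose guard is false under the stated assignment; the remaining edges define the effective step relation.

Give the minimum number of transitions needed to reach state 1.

Layered search for 1:
  depth 0: {0}
  depth 1: {2,4}
  depth 2: {6}
  depth 3: {3}
1 never appears.

Answer: UNREACHABLE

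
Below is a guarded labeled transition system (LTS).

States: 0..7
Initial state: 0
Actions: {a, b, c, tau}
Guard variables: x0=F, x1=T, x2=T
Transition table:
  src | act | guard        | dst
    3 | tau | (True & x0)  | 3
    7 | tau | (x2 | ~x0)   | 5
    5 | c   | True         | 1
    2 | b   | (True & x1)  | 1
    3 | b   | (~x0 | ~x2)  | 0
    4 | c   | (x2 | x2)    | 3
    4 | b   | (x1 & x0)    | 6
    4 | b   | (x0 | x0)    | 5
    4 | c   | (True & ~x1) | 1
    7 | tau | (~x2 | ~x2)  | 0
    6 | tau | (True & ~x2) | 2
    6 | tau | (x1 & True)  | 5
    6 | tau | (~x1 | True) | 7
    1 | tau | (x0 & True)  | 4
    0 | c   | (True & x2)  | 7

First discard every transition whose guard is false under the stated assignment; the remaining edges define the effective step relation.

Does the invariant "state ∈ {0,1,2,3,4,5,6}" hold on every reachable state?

Answer: INVARIANT VIOLATED at state 7

Working:
Allowed set {0,1,2,3,4,5,6}
R = {0,1,5,7}
  0: safe
  1: safe
  5: safe
  7: VIOLATES
reach 7 via c — violates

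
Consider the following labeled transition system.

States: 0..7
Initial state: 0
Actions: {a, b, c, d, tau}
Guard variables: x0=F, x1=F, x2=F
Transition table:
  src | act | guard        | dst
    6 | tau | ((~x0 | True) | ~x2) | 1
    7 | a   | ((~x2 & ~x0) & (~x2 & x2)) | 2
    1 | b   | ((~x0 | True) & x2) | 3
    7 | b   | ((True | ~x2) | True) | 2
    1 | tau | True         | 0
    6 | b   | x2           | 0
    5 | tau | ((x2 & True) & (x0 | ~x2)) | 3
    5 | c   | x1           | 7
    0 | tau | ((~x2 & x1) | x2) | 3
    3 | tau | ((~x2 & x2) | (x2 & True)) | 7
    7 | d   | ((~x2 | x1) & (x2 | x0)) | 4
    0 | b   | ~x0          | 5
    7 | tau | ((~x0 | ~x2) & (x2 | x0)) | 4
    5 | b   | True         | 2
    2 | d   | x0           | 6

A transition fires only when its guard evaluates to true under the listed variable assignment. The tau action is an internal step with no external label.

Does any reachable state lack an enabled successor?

R = {0,2,5}
  0: b→5  [1 exit(s)]
  2: ∅  [no exit]
  5: b→2  [1 exit(s)]
trace reaching 2: b·b

Answer: DEADLOCK at state 2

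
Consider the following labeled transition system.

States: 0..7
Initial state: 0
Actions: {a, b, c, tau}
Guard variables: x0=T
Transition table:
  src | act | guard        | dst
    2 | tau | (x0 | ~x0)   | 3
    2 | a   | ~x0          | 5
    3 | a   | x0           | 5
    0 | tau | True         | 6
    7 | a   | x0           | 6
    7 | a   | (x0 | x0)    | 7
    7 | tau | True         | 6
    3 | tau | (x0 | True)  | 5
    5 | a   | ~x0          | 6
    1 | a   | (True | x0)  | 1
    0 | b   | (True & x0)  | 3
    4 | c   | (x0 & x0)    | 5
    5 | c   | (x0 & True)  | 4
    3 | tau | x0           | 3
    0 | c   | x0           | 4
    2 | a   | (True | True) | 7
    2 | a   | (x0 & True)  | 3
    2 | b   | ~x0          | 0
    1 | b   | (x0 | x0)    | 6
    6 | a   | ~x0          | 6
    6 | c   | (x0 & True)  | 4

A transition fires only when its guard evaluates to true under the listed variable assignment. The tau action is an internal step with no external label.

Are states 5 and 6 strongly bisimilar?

Answer: BISIMILAR

Trace:
Refine partition for ~:
  P[0] = {{0,1,2,3,4,5,6,7}}
  P[1] = {{0},{1},{2,3,7},{4,5,6}}
  P[2] = {{0},{1},{2},{3},{4,5,6},{7}}
stable after 3 split(s): 6 block(s)
5∈{4,5,6}, 6∈{4,5,6}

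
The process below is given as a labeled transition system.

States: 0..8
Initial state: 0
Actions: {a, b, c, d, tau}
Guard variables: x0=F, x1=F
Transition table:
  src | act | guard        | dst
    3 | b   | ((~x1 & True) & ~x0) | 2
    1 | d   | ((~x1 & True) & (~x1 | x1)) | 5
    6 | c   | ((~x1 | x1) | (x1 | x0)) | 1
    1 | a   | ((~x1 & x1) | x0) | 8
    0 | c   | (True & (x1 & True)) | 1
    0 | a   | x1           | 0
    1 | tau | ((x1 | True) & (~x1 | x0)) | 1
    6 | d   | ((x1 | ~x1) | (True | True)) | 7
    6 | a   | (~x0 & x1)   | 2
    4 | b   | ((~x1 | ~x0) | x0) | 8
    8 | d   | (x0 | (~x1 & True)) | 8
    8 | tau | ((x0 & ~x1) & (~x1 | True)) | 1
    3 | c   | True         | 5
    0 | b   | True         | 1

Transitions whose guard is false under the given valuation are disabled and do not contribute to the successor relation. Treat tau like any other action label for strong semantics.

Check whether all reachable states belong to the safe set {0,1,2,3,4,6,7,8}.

Answer: INVARIANT VIOLATED at state 5

Analysis:
Allowed set {0,1,2,3,4,6,7,8}
Reachable = {0,1,5}
  0: ✓
  1: ✓
  5: outside
witness against invariant: b·d → 5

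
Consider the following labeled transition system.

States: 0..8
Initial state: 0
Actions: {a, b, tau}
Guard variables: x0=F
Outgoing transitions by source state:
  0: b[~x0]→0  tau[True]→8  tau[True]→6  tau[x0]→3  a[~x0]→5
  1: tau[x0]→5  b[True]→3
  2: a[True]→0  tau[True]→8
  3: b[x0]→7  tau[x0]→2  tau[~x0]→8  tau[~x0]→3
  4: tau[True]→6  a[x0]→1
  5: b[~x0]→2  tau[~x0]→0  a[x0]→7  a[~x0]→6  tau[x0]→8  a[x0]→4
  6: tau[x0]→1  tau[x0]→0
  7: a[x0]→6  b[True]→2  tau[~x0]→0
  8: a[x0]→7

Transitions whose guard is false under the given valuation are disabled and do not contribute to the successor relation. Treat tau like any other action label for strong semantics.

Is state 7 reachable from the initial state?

Answer: UNREACHABLE

Analysis:
15 transition(s) survive guard evaluation.
L0 = {0}
L1 = {5,6,8}  cumulative {0,5,6,8}
L2 = {2}  cumulative {0,2,5,6,8}
Reachable = {0,2,5,6,8}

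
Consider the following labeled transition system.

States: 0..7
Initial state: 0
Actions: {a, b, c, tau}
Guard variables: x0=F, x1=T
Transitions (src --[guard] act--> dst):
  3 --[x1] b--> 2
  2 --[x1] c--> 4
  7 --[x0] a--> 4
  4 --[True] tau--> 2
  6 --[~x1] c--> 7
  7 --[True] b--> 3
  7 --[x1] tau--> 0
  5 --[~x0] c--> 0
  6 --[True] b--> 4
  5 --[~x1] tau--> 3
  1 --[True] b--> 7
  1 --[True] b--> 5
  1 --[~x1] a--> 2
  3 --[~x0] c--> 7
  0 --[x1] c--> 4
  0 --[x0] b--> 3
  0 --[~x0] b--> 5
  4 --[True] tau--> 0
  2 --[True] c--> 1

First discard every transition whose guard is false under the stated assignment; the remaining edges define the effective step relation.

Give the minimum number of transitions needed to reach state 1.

Layered search for 1:
  L0 = {0}
  L1 = {4,5}
  L2 = {2}
  L3 = {1}
1 enters at depth 3; path c·tau·c

Answer: 3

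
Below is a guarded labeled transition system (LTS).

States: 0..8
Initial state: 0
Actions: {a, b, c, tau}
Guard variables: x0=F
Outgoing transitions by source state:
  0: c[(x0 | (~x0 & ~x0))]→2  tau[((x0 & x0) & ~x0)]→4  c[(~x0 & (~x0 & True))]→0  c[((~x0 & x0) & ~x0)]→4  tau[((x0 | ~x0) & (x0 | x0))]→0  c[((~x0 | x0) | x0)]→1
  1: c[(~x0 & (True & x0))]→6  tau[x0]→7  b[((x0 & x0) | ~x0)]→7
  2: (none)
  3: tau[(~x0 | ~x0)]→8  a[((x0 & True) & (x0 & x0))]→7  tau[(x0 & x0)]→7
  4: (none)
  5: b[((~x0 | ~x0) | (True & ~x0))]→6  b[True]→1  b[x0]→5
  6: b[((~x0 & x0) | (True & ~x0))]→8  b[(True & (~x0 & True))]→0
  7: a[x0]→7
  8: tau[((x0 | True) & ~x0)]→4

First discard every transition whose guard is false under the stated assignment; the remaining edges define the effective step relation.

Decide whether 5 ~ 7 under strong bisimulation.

Bisimulation quotient by refinement:
  P[0] = {{0,1,2,3,4,5,6,7,8}}
  P[1] = {{0},{1,5,6},{2,4,7},{3,8}}
  P[2] = {{0},{1},{2,4,7},{3},{5},{6},{8}}
Fixed point at round 3; 7 class(es).
class of 5: {5}; class of 7: {2,4,7}

Answer: NOT BISIMILAR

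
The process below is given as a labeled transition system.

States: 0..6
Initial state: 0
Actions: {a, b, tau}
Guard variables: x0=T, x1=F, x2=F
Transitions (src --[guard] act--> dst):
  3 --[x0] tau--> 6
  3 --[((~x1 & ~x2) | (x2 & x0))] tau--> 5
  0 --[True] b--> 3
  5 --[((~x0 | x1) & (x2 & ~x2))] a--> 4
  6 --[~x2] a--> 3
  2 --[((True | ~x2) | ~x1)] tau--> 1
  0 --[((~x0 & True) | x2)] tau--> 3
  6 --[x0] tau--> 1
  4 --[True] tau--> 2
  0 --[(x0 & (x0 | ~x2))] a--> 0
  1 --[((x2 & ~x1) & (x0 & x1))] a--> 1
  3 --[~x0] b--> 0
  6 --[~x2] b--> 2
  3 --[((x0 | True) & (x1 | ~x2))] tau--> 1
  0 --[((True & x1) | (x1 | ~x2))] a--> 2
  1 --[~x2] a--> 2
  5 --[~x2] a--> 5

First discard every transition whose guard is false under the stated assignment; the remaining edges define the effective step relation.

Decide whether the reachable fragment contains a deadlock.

Reachable = {0,1,2,3,5,6}
  0: a→0  a→2  b→3  [3 out]
  1: a→2  [1 out]
  2: tau→1  [1 out]
  3: tau→1  tau→5  tau→6  [3 out]
  5: a→5  [1 out]
  6: a→3  b→2  tau→1  [3 out]

Answer: DEADLOCK-FREE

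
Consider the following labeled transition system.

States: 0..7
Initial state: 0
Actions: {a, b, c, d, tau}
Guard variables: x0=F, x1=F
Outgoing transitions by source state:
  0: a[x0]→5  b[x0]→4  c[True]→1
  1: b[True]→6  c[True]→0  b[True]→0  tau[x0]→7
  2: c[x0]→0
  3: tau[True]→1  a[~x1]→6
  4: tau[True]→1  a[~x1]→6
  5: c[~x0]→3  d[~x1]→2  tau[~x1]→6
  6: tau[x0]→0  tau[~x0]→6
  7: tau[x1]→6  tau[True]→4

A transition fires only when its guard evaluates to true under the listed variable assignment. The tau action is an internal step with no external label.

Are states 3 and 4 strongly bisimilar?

Answer: BISIMILAR

Working:
Refine partition for ~:
  π0 = {{0,1,2,3,4,5,6,7}}
  π1 = {{0},{1},{2},{3,4},{5},{6,7}}
  π2 = {{0},{1},{2},{3,4},{5},{6},{7}}
Fixed point at round 3; 7 class(es).
3∈{3,4}, 4∈{3,4}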